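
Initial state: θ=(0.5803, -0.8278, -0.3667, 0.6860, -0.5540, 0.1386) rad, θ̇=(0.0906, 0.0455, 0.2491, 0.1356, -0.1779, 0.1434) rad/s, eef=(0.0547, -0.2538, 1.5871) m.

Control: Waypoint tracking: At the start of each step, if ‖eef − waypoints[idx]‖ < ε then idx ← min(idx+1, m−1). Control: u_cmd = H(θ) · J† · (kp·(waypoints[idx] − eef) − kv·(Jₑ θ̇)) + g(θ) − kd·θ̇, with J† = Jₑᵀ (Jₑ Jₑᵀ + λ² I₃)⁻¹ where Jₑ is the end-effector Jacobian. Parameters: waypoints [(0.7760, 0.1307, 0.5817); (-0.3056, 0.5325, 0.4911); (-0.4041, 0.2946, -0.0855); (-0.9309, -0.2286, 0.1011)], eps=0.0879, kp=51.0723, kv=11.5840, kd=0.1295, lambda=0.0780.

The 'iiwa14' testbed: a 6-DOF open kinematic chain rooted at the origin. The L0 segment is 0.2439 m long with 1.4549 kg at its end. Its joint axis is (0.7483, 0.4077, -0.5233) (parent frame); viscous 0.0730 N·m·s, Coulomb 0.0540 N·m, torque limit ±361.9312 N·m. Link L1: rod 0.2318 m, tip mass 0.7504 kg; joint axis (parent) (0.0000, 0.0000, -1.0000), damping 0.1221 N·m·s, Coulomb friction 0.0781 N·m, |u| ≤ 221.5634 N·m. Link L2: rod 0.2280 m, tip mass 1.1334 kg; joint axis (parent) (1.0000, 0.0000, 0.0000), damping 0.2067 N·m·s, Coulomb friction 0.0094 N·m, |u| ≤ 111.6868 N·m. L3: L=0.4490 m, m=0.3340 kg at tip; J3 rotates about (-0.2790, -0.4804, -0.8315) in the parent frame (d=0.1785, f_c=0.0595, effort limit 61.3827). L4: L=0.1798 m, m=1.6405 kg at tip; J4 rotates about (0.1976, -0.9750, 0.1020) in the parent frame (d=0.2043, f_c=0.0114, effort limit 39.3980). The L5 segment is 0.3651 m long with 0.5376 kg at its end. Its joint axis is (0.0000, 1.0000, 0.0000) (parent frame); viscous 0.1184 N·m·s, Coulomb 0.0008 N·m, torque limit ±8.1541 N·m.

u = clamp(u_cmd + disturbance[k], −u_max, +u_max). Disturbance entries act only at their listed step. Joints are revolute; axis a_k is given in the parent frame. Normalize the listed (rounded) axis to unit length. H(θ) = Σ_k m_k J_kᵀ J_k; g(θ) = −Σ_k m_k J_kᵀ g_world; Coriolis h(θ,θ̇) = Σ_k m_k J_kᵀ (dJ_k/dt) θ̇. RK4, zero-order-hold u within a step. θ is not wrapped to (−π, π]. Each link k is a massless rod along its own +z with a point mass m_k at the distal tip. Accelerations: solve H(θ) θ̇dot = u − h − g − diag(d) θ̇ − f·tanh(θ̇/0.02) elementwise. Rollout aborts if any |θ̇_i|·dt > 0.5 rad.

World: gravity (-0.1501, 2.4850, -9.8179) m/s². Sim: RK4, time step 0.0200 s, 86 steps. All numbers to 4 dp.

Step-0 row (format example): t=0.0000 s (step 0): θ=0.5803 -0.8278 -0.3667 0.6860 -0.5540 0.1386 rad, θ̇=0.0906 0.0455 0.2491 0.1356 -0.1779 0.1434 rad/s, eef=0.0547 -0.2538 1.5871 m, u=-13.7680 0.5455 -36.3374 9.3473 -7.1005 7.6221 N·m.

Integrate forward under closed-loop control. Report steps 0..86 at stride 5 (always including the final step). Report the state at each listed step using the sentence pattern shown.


t=0.1000 s (step 5): θ=0.8106 -0.9159 -0.7507 0.6761 -0.8201 0.5567 rad, θ̇=2.6075 -1.0094 -5.1707 -1.5208 -3.2706 5.3954 rad/s, eef=0.1757 -0.2132 1.3918 m, u=-9.5042 20.4136 5.0827 -8.3272 -2.6142 -0.2693 N·m.
t=0.2000 s (step 10): θ=0.9925 -0.9473 -1.1769 0.3938 -1.0830 0.9237 rad, θ̇=1.1626 0.3993 -3.2571 -3.6840 -1.6834 1.8970 rad/s, eef=0.3098 -0.1098 1.0655 m, u=9.4740 12.6591 24.6195 -4.2241 3.2120 -2.9808 N·m.
t=0.3000 s (step 15): θ=1.0724 -0.8488 -1.4123 0.0521 -1.1295 1.0016 rad, θ̇=0.5050 1.4452 -1.5668 -2.7630 0.5164 -0.0448 rad/s, eef=0.4478 -0.0133 0.8378 m, u=6.0477 -7.1051 24.5242 4.4906 4.8281 -1.5409 N·m.
t=0.4000 s (step 20): θ=1.1008 -0.6898 -1.5154 -0.1417 -1.0391 0.9639 rad, θ̇=0.0924 1.5912 -0.6021 -1.2456 1.0498 -0.5750 rad/s, eef=0.5801 0.0511 0.7067 m, u=-2.2443 -16.4917 21.1213 7.5388 5.0434 -0.6809 N·m.
t=0.5000 s (step 25): θ=1.0972 -0.5497 -1.5501 -0.2246 -0.9473 0.9051 rad, θ̇=-0.1292 1.1701 -0.1605 -0.5150 0.7417 -0.5452 rad/s, eef=0.6782 0.0866 0.6346 m, u=-5.6893 -17.5923 19.0988 7.5236 4.9608 -0.5808 N·m.
t=0.6000 s (step 30): θ=1.0517 -0.5532 -1.5987 -0.2739 -0.9554 0.9427 rad, θ̇=-1.1488 -2.0883 -1.1904 -0.7884 -1.1119 2.2304 rad/s, eef=0.6524 0.1378 0.5933 m, u=-52.6256 -51.9314 -7.4671 15.2786 7.0201 0.2530 N·m.
t=0.7000 s (step 35): θ=0.8409 -0.8089 -1.7004 -0.3796 -0.9743 1.2855 rad, θ̇=-3.0674 -2.2484 -0.4546 -0.7890 0.8901 3.9858 rad/s, eef=0.3783 0.2756 0.5718 m, u=9.3329 -0.5200 17.1374 2.2537 0.0415 0.4774 N·m.
t=0.8000 s (step 40): θ=0.4755 -0.9208 -1.6699 -0.3546 -0.8510 1.6439 rad, θ̇=-3.9968 -0.0080 1.0000 1.1861 1.0962 2.9504 rad/s, eef=0.1090 0.4155 0.5600 m, u=30.5760 12.5470 22.3406 -2.8118 -3.5031 1.2596 N·m.
t=0.9000 s (step 45): θ=0.0858 -0.8540 -1.5225 -0.2164 -0.7997 1.8769 rad, θ̇=-3.6512 1.1342 1.8278 1.2693 -0.0464 1.8568 rad/s, eef=-0.0853 0.5123 0.5316 m, u=40.1152 11.3601 26.1396 -3.5067 -3.8191 1.3380 N·m.
t=1.0000 s (step 50): θ=-0.2372 -0.7203 -1.3262 -0.1368 -0.8355 2.0423 rad, θ̇=-2.7900 1.4886 2.0238 0.2762 -0.5948 1.5053 rad/s, eef=-0.2051 0.5592 0.4983 m, u=44.3274 8.1774 26.9484 -2.7658 -3.1412 0.9456 N·m.
t=1.1000 s (step 55): θ=-0.4814 -0.5431 -1.2304 -0.1853 -0.9324 2.2263 rad, θ̇=-2.2465 2.3201 -1.1882 -1.3718 -1.4586 2.6600 rad/s, eef=-0.2839 0.5635 0.4362 m, u=7.1107 14.7674 -21.9376 -6.4191 -7.1608 0.6528 N·m.
t=1.2000 s (step 60): θ=-0.6646 -0.2760 -1.5211 -0.2747 -1.0337 2.5601 rad, θ̇=-1.1635 2.3368 -4.1131 -0.0637 -0.1235 3.8772 rad/s, eef=-0.3696 0.5569 0.2428 m, u=52.1094 -11.4249 27.0665 2.5924 -3.0733 -1.8408 N·m.
t=1.3000 s (step 65): θ=-0.7119 -0.1601 -1.8930 -0.2418 -0.9631 2.9103 rad, θ̇=0.0590 0.2219 -2.9506 0.6881 0.9573 2.6900 rad/s, eef=-0.3852 0.5061 0.0211 m, u=39.4913 -7.1705 33.1948 0.3162 -0.6489 -2.8006 N·m.
t=1.4000 s (step 70): θ=-0.6800 -0.1830 -2.1096 -0.1698 -0.8998 3.0914 rad, θ̇=0.5211 -0.5301 -1.5116 0.6669 0.2946 1.1156 rad/s, eef=-0.3777 0.4160 -0.0795 m, u=27.9138 0.4249 19.1478 -2.3302 -1.2991 -2.2159 N·m.
t=1.5000 s (step 75): θ=-0.6164 -0.3009 -2.2108 -0.1083 -0.8843 3.1644 rad, θ̇=0.7136 -3.1393 -0.2908 0.9676 0.4312 0.5677 rad/s, eef=-0.3989 0.3315 -0.0972 m, u=4.4969 -41.1750 26.5002 13.7431 4.3386 -0.2635 N·m.
t=1.6000 s (step 80): θ=-0.5958 -0.6653 -2.1153 0.0205 -0.7171 3.3397 rad, θ̇=-0.5756 -3.1790 2.2471 1.3784 2.5916 2.8261 rad/s, eef=-0.5362 0.1608 -0.0499 m, u=16.8700 -6.3914 10.7103 0.3976 -0.4629 -1.2009 N·m.
t=1.7000 s (step 85): θ=-0.7473 -0.8900 -1.8210 0.1276 -0.4999 3.6127 rad, θ̇=-2.3341 -1.4546 3.2744 0.8336 1.3507 2.2145 rad/s, eef=-0.6914 0.0093 0.0243 m, u=12.2879 0.0629 -2.2796 0.1213 -0.5559 -1.3080 N·m.
t=1.7200 s (step 86): θ=-0.7963 -0.9166 -1.7557 0.1437 -0.4753 3.6550 rad, θ̇=-2.5579 -1.2163 3.2500 0.7846 1.0777 1.9779 rad/s, eef=-0.7192 -0.0155 0.0396 m.


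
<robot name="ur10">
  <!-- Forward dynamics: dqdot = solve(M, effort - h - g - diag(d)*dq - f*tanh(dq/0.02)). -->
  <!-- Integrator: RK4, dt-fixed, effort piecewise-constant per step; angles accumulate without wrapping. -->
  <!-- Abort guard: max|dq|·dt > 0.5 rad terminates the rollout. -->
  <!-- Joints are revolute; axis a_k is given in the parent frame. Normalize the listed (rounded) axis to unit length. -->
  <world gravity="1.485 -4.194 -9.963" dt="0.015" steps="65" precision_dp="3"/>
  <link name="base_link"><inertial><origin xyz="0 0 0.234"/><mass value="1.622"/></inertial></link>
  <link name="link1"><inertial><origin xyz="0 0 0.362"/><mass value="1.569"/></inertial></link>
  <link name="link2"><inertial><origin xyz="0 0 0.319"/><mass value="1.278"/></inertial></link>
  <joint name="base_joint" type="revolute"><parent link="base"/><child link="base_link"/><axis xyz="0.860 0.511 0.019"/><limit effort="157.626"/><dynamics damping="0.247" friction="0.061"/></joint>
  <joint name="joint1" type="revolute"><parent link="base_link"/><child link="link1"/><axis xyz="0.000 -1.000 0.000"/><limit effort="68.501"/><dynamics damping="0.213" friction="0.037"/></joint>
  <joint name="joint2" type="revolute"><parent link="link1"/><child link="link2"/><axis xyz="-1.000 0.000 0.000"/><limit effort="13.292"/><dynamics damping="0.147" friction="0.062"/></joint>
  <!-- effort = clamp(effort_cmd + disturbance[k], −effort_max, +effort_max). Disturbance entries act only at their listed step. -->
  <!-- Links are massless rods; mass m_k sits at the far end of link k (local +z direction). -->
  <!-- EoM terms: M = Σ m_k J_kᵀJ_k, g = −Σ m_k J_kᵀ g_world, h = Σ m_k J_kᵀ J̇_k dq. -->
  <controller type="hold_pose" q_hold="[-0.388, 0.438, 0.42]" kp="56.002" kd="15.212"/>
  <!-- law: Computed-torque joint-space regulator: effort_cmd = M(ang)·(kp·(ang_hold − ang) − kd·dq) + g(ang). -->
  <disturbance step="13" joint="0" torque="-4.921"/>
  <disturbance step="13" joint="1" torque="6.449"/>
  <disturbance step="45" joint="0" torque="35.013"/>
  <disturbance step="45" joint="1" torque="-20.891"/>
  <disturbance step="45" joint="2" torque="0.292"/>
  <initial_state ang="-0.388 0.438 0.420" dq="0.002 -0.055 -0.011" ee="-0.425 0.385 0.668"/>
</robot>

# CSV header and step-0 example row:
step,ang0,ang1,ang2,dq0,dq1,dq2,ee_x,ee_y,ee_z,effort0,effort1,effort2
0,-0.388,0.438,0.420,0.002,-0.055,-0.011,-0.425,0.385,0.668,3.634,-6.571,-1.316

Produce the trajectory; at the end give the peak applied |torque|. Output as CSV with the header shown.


step,ang0,ang1,ang2,dq0,dq1,dq2,ee_x,ee_y,ee_z,effort0,effort1,effort2
1,-0.388,0.437,0.420,0.003,-0.040,-0.002,-0.425,0.385,0.668,3.732,-6.687,-1.326
2,-0.388,0.437,0.420,0.003,-0.029,0.000,-0.424,0.385,0.669,3.814,-6.784,-1.330
3,-0.388,0.436,0.420,0.003,-0.020,0.001,-0.424,0.385,0.669,3.883,-6.864,-1.333
4,-0.388,0.436,0.420,0.002,-0.014,0.001,-0.424,0.385,0.669,3.941,-6.930,-1.335
5,-0.388,0.436,0.420,0.002,-0.009,0.001,-0.424,0.385,0.669,3.989,-6.983,-1.337
6,-0.388,0.436,0.420,0.001,-0.005,0.000,-0.424,0.385,0.669,4.029,-7.027,-1.338
7,-0.388,0.436,0.420,0.001,-0.002,0.000,-0.424,0.385,0.669,4.062,-7.061,-1.340
8,-0.388,0.436,0.420,0.000,0.001,0.000,-0.424,0.385,0.669,4.089,-7.089,-1.341
9,-0.388,0.436,0.420,-0.000,0.002,-0.000,-0.424,0.385,0.669,4.112,-7.112,-1.342
10,-0.388,0.436,0.420,-0.000,0.003,-0.000,-0.424,0.385,0.669,4.130,-7.130,-1.343
11,-0.388,0.436,0.420,-0.001,0.004,-0.000,-0.424,0.385,0.669,4.145,-7.145,-1.344
12,-0.388,0.436,0.420,-0.001,0.005,-0.000,-0.424,0.385,0.669,4.158,-7.156,-1.345
13,-0.388,0.436,0.420,-0.001,0.005,-0.000,-0.424,0.385,0.669,-0.753,-0.717,-1.346
14,-0.388,0.437,0.420,-0.002,0.133,-0.002,-0.425,0.385,0.669,5.337,-8.692,-1.345
15,-0.388,0.439,0.420,-0.002,0.102,-0.002,-0.425,0.385,0.668,5.149,-8.440,-1.345
16,-0.388,0.440,0.420,-0.002,0.076,-0.002,-0.426,0.385,0.667,4.989,-8.228,-1.345
17,-0.388,0.441,0.420,-0.002,0.056,-0.002,-0.427,0.385,0.667,4.855,-8.050,-1.346
18,-0.388,0.442,0.420,-0.002,0.039,-0.002,-0.427,0.384,0.667,4.742,-7.902,-1.346
19,-0.388,0.442,0.420,-0.002,0.026,-0.001,-0.427,0.384,0.667,4.648,-7.777,-1.346
20,-0.388,0.443,0.420,-0.002,0.016,-0.001,-0.428,0.384,0.666,4.568,-7.675,-1.346
21,-0.388,0.443,0.420,-0.002,0.008,-0.001,-0.428,0.384,0.666,4.502,-7.591,-1.345
22,-0.388,0.443,0.420,-0.001,0.002,-0.000,-0.428,0.384,0.666,4.447,-7.523,-1.345
23,-0.388,0.443,0.420,-0.001,-0.003,0.000,-0.428,0.384,0.666,4.401,-7.469,-1.344
24,-0.388,0.443,0.420,-0.000,-0.006,0.001,-0.428,0.384,0.666,4.363,-7.426,-1.343
25,-0.388,0.443,0.420,-0.000,-0.008,0.001,-0.428,0.384,0.666,4.332,-7.391,-1.342
26,-0.388,0.443,0.420,0.000,-0.010,0.001,-0.428,0.384,0.666,4.306,-7.362,-1.342
27,-0.388,0.442,0.420,0.000,-0.011,0.001,-0.427,0.384,0.667,4.285,-7.339,-1.341
28,-0.388,0.442,0.420,0.001,-0.012,0.001,-0.427,0.384,0.667,4.268,-7.320,-1.341
29,-0.388,0.442,0.420,0.001,-0.012,0.001,-0.427,0.385,0.667,4.254,-7.304,-1.340
30,-0.388,0.442,0.420,0.001,-0.012,0.001,-0.427,0.385,0.667,4.242,-7.291,-1.340
31,-0.388,0.442,0.420,0.001,-0.012,0.001,-0.427,0.385,0.667,4.233,-7.281,-1.340
32,-0.388,0.442,0.420,0.001,-0.012,0.001,-0.427,0.385,0.667,4.226,-7.272,-1.340
33,-0.388,0.441,0.420,0.001,-0.012,0.001,-0.427,0.385,0.667,4.219,-7.265,-1.339
34,-0.388,0.441,0.420,0.001,-0.011,0.001,-0.427,0.385,0.667,4.215,-7.259,-1.340
35,-0.388,0.441,0.420,0.001,-0.011,0.001,-0.427,0.385,0.667,4.211,-7.254,-1.340
36,-0.388,0.441,0.420,0.001,-0.010,0.001,-0.427,0.385,0.667,4.208,-7.250,-1.340
37,-0.388,0.441,0.420,0.001,-0.010,0.001,-0.426,0.385,0.667,4.205,-7.247,-1.340
38,-0.388,0.441,0.420,0.001,-0.010,0.001,-0.426,0.385,0.667,4.203,-7.244,-1.340
39,-0.388,0.440,0.420,0.001,-0.009,0.001,-0.426,0.385,0.667,4.202,-7.241,-1.340
40,-0.388,0.440,0.420,0.001,-0.009,0.001,-0.426,0.385,0.667,4.201,-7.239,-1.340
41,-0.388,0.440,0.420,0.001,-0.008,0.001,-0.426,0.385,0.667,4.200,-7.237,-1.341
42,-0.388,0.440,0.420,0.001,-0.008,0.001,-0.426,0.385,0.667,4.200,-7.236,-1.341
43,-0.388,0.440,0.420,0.000,-0.007,0.001,-0.426,0.385,0.668,4.199,-7.234,-1.341
44,-0.388,0.440,0.420,0.000,-0.007,0.001,-0.426,0.385,0.668,4.199,-7.233,-1.341
45,-0.388,0.440,0.420,0.000,-0.007,0.001,-0.426,0.385,0.668,39.212,-28.123,-1.049
46,-0.384,0.440,0.429,0.535,-0.016,1.146,-0.424,0.384,0.668,-4.065,-2.292,-1.403
47,-0.377,0.439,0.443,0.393,-0.027,0.821,-0.420,0.384,0.669,-2.693,-3.105,-1.393
48,-0.372,0.439,0.454,0.282,-0.032,0.570,-0.417,0.383,0.670,-1.539,-3.794,-1.386
49,-0.368,0.438,0.461,0.195,-0.032,0.378,-0.415,0.383,0.671,-0.569,-4.375,-1.381
50,-0.366,0.438,0.465,0.126,-0.030,0.230,-0.413,0.383,0.671,0.247,-4.865,-1.378
51,-0.364,0.437,0.468,0.073,-0.028,0.117,-0.412,0.383,0.672,0.932,-5.278,-1.376
52,-0.364,0.437,0.469,0.031,-0.024,0.031,-0.412,0.382,0.672,1.507,-5.624,-1.375
53,-0.363,0.437,0.469,0.003,-0.018,-0.020,-0.412,0.382,0.672,1.984,-5.914,-1.387
54,-0.363,0.437,0.469,-0.014,-0.009,-0.041,-0.412,0.382,0.673,2.370,-6.155,-1.412
55,-0.364,0.436,0.468,-0.026,-0.001,-0.054,-0.412,0.382,0.673,2.686,-6.353,-1.434
56,-0.364,0.436,0.467,-0.035,0.004,-0.062,-0.412,0.382,0.672,2.948,-6.515,-1.452
57,-0.365,0.437,0.466,-0.042,0.009,-0.068,-0.412,0.382,0.672,3.165,-6.648,-1.466
58,-0.365,0.437,0.465,-0.046,0.012,-0.072,-0.413,0.383,0.672,3.345,-6.757,-1.478
59,-0.366,0.437,0.464,-0.049,0.014,-0.074,-0.413,0.383,0.672,3.495,-6.847,-1.487
60,-0.367,0.437,0.463,-0.051,0.015,-0.075,-0.414,0.383,0.672,3.619,-6.921,-1.494
61,-0.368,0.437,0.462,-0.052,0.016,-0.075,-0.414,0.383,0.671,3.721,-6.981,-1.500
62,-0.368,0.438,0.461,-0.052,0.016,-0.073,-0.415,0.383,0.671,3.805,-7.030,-1.503
63,-0.369,0.438,0.460,-0.051,0.017,-0.072,-0.415,0.383,0.671,3.874,-7.071,-1.506
64,-0.370,0.438,0.459,-0.050,0.016,-0.069,-0.416,0.384,0.670,3.930,-7.104,-1.508
65,-0.371,0.438,0.458,-0.048,0.016,-0.067,-0.416,0.384,0.670,,,
# max |effort| (N·m): 39.212


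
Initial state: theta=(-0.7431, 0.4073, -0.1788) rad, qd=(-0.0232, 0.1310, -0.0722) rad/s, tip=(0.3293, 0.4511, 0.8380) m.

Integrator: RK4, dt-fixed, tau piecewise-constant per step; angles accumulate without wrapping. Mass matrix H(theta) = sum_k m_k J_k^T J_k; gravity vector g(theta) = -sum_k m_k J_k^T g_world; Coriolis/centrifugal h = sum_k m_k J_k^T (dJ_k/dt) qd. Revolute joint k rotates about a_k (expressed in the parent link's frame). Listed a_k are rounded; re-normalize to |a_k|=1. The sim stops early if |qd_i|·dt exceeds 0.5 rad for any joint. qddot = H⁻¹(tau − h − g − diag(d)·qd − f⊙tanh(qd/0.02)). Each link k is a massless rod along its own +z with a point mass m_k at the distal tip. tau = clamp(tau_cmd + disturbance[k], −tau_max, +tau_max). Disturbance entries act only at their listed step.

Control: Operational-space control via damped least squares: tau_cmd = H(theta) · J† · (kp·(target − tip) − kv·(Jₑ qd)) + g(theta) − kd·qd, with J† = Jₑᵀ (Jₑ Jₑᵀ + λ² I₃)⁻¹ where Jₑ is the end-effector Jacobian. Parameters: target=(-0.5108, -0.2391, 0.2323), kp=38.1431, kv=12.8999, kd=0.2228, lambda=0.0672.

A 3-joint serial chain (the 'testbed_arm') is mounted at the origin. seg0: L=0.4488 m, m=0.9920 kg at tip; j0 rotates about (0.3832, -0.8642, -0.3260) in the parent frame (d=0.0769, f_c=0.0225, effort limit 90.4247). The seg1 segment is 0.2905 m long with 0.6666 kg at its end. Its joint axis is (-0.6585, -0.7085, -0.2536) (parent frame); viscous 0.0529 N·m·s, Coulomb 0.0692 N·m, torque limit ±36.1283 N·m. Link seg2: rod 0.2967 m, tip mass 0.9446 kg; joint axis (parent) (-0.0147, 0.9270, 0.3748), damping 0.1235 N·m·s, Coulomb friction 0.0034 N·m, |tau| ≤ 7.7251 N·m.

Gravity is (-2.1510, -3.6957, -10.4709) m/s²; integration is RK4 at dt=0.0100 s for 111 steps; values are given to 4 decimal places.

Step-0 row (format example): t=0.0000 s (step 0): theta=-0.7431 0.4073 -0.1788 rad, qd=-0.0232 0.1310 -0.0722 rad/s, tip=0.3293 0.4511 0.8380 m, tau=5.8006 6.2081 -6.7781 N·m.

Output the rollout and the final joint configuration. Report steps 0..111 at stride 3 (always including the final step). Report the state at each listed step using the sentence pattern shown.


t=0.0300 s (step 3): theta=-0.7573 0.3961 -0.2786 rad, qd=-0.8605 -0.7951 -6.0103 rad/s, tip=0.3168 0.4485 0.8364 m, tau=0.1263 2.7834 -3.6384 N·m.
t=0.0600 s (step 6): theta=-0.7895 0.3640 -0.5072 rad, qd=-1.1850 -1.2675 -8.7702 rad/s, tip=0.2910 0.4400 0.8266 m, tau=5.9600 1.9107 -2.3290 N·m.
t=0.0900 s (step 9): theta=-0.8220 0.3248 -0.7787 rad, qd=-0.9066 -1.2941 -9.0831 rad/s, tip=0.2583 0.4267 0.8048 m, tau=13.7261 1.7470 -1.3371 N·m.
t=0.1200 s (step 12): theta=-0.8406 0.2887 -1.0421 rad, qd=-0.3033 -1.1065 -8.4414 rad/s, tip=0.2217 0.4102 0.7751 m, tau=17.5710 1.1310 -0.1421 N·m.
t=0.1500 s (step 15): theta=-0.8389 0.2590 -1.2831 rad, qd=0.4233 -0.8713 -7.6356 rad/s, tip=0.1821 0.3915 0.7422 m, tau=18.6419 0.2327 1.0753 N·m.
t=0.1800 s (step 18): theta=-0.8147 0.2364 -1.5001 rad, qd=1.1977 -0.6455 -6.8554 rad/s, tip=0.1404 0.3711 0.7091 m, tau=18.3488 -0.6667 2.0867 N·m.
t=0.2100 s (step 21): theta=-0.7669 0.2200 -1.6947 rad, qd=1.9901 -0.4606 -6.1333 rad/s, tip=0.0977 0.3494 0.6774 m, tau=17.3780 -1.4007 2.7635 N·m.
t=0.2400 s (step 24): theta=-0.6953 0.2080 -1.8687 rad, qd=2.7830 -0.3531 -5.4855 rad/s, tip=0.0550 0.3266 0.6482 m, tau=15.9602 -1.8891 3.0612 N·m.
t=0.2700 s (step 27): theta=-0.6001 0.1976 -2.0247 rad, qd=3.5595 -0.3624 -4.9369 rad/s, tip=0.0127 0.3029 0.6222 m, tau=14.1098 -2.1033 2.9917 N·m.
t=0.3000 s (step 30): theta=-0.4821 0.1848 -2.1662 rad, qd=4.2977 -0.5176 -4.5171 rad/s, tip=-0.0291 0.2782 0.5997 m, tau=11.7787 -2.0460 2.6022 N·m.
t=0.3300 s (step 33): theta=-0.3430 0.1651 -2.2973 rad, qd=4.9700 -0.8227 -4.2510 rad/s, tip=-0.0706 0.2524 0.5805 m, tau=8.9368 -1.7405 1.9602 N·m.
t=0.3600 s (step 36): theta=-0.1850 0.1343 -2.4229 rad, qd=5.5462 -1.2453 -4.1490 rad/s, tip=-0.1124 0.2257 0.5639 m, tau=5.5964 -1.2288 1.1427 N·m.
t=0.3900 s (step 39): theta=-0.0115 0.0900 -2.5478 rad, qd=5.9988 -1.7118 -4.1992 rad/s, tip=-0.1548 0.1981 0.5489 m, tau=1.8115 -0.5740 0.2302 N·m.
t=0.4200 s (step 42): theta=0.1734 0.0324 -2.6761 rad, qd=6.3070 -2.1119 -4.3682 rad/s, tip=-0.1980 0.1697 0.5338 m, tau=-2.3144 0.1403 -0.6935 N·m.
t=0.4500 s (step 45): theta=0.3652 -0.0345 -2.8107 rad, qd=6.4587 -2.3114 -4.6097 rad/s, tip=-0.2414 0.1410 0.5172 m, tau=-6.6119 0.8255 -1.5386 N·m.
t=0.4800 s (step 48): theta=0.5592 -0.1027 -2.9529 rad, qd=6.4466 -2.1704 -4.8730 rad/s, tip=-0.2841 0.1125 0.4981 m, tau=-10.8690 1.4128 -2.2056 N·m.
t=0.5100 s (step 51): theta=0.7501 -0.1600 -3.1026 rad, qd=6.2585 -1.5678 -5.1007 rad/s, tip=-0.3249 0.0846 0.4765 m, tau=-14.9994 1.8558 -2.5878 N·m.
t=0.5400 s (step 54): theta=0.9325 -0.1915 -3.2576 rad, qd=5.8619 -0.4602 -5.2071 rad/s, tip=-0.3634 0.0573 0.4533 m, tau=-19.4549 2.0177 -2.5857 N·m.
t=0.5700 s (step 57): theta=1.0991 -0.1848 -3.4122 rad, qd=5.2033 0.8996 -5.0568 rad/s, tip=-0.4004 0.0307 0.4301 m, tau=-25.2940 1.4238 -2.1514 N·m.
t=0.6000 s (step 60): theta=1.2417 -0.1417 -3.5567 rad, qd=4.2736 1.8407 -4.5272 rad/s, tip=-0.4375 0.0058 0.4078 m, tau=-31.3860 -0.3489 -1.3808 N·m.
t=0.6300 s (step 63): theta=1.3544 -0.0867 -3.6802 rad, qd=3.2469 1.6336 -3.6828 rad/s, tip=-0.4742 -0.0154 0.3867 m, tau=-33.7453 -2.2284 -0.5833 N·m.
t=0.6600 s (step 66): theta=1.4380 -0.0542 -3.7765 rad, qd=2.3639 0.4451 -2.7465 rad/s, tip=-0.5071 -0.0318 0.3673 m, tau=-31.6803 -2.9262 -0.0805 N·m.
t=0.6900 s (step 69): theta=1.4987 -0.0617 -3.8462 rad, qd=1.7160 -0.9063 -1.9304 rad/s, tip=-0.5330 -0.0447 0.3501 m, tau=-27.7860 -2.6167 0.0836 N·m.
t=0.7200 s (step 72): theta=1.5431 -0.1059 -3.8946 rad, qd=1.2766 -1.9863 -1.3307 rad/s, tip=-0.5513 -0.0559 0.3355 m, tau=-24.0239 -1.9671 0.0594 N·m.
t=0.7500 s (step 75): theta=1.5768 -0.1771 -3.9283 rad, qd=0.9878 -2.7092 -0.9514 rad/s, tip=-0.5629 -0.0663 0.3236 m, tau=-20.9710 -1.3523 -0.0172 N·m.
t=0.7800 s (step 78): theta=1.6035 -0.2652 -3.9535 rad, qd=0.8008 -3.1204 -0.7487 rad/s, tip=-0.5695 -0.0765 0.3140 m, tau=-18.6241 -0.8876 -0.0826 N·m.
t=0.8100 s (step 81): theta=1.6256 -0.3619 -3.9745 rad, qd=0.6820 -3.2943 -0.6676 rad/s, tip=-0.5726 -0.0864 0.3063 m, tau=-16.8490 -0.5779 -0.1224 N·m.
t=0.8400 s (step 84): theta=1.6449 -0.4611 -3.9943 rad, qd=0.6085 -3.2965 -0.6602 rad/s, tip=-0.5731 -0.0961 0.3001 m, tau=-15.5194 -0.3987 -0.1418 N·m.
t=0.8700 s (step 87): theta=1.6624 -0.5585 -4.0145 rad, qd=0.5645 -3.1789 -0.6911 rad/s, tip=-0.5720 -0.1054 0.2951 m, tau=-14.5417 -0.3233 -0.1498 N·m.
t=0.9000 s (step 90): theta=1.6789 -0.6511 -4.0359 rad, qd=0.5388 -2.9823 -0.7364 rad/s, tip=-0.5698 -0.1141 0.2908 m, tau=-13.8466 -0.3290 -0.1533 N·m.
t=0.9300 s (step 93): theta=1.6949 -0.7370 -4.0587 rad, qd=0.5233 -2.7391 -0.7808 rad/s, tip=-0.5669 -0.1224 0.2871 m, tau=-13.3776 -0.3963 -0.1557 N·m.
t=0.9600 s (step 96): theta=1.7104 -0.8152 -4.0827 rad, qd=0.5124 -2.4742 -0.8160 rad/s, tip=-0.5637 -0.1300 0.2838 m, tau=-13.0841 -0.5089 -0.1578 N·m.
t=0.9900 s (step 99): theta=1.7256 -0.8855 -4.1075 rad, qd=0.5023 -2.2066 -0.8380 rad/s, tip=-0.5605 -0.1371 0.2807 m, tau=-12.9195 -0.6520 -0.1590 N·m.
t=1.0200 s (step 102): theta=1.7405 -0.9478 -4.1328 rad, qd=0.4906 -1.9496 -0.8463 rad/s, tip=-0.5573 -0.1436 0.2777 m, tau=-12.8425 -0.8131 -0.1578 N·m.
t=1.0500 s (step 105): theta=1.7550 -1.0027 -4.1582 rad, qd=0.4761 -1.7115 -0.8419 rad/s, tip=-0.5544 -0.1496 0.2748 m, tau=-12.8192 -0.9818 -0.1529 N·m.
t=1.0800 s (step 108): theta=1.7691 -1.0508 -4.1832 rad, qd=0.4586 -1.4968 -0.8270 rad/s, tip=-0.5517 -0.1552 0.2719 m, tau=-12.8233 -1.1501 -0.1435 N·m.
t=1.1100 s (step 111): theta=1.7825 -1.0928 -4.2077 rad, qd=0.4384 -1.3072 -0.8041 rad/s, tip=-0.5492 -0.1603 0.2691 m.
final theta (rad): 1.7825 -1.0928 -4.2077


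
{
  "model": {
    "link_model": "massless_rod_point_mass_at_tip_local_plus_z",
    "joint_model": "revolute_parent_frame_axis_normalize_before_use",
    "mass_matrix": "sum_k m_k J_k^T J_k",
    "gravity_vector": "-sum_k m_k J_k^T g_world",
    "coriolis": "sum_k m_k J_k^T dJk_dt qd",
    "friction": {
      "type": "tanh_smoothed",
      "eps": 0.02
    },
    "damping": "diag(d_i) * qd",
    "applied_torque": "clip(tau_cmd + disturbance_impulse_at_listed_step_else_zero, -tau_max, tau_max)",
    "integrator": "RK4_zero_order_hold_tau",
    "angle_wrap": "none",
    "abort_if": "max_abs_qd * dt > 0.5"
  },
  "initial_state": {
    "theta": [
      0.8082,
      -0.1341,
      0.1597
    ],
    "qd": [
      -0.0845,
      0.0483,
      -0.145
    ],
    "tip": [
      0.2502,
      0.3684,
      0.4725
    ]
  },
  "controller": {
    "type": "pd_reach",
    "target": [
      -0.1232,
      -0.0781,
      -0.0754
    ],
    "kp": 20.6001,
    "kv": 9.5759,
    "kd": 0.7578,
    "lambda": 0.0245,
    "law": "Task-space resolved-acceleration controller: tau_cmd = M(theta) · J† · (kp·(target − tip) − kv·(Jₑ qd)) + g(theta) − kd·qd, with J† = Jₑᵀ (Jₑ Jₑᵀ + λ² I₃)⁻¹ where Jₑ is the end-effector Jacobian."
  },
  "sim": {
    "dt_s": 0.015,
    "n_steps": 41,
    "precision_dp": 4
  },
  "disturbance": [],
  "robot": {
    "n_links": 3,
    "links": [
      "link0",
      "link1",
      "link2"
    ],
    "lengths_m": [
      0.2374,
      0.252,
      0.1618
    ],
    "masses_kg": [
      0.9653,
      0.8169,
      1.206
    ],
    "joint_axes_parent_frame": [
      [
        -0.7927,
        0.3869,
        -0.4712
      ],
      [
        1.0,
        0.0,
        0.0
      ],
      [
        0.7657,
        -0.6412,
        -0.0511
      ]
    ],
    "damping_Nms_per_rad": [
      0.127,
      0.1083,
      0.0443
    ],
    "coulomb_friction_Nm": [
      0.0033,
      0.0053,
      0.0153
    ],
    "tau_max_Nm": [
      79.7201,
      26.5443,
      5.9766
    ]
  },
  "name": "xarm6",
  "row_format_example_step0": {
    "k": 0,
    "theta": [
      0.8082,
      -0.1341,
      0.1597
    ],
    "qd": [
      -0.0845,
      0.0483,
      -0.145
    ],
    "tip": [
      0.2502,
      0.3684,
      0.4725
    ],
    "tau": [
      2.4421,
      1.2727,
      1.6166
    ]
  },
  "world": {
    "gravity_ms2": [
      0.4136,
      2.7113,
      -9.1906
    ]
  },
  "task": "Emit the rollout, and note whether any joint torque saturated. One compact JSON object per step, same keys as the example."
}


{"k":1,"theta":[0.8155,-0.1301,0.1825],"qd":[1.0415,0.4893,3.1285],"tip":[0.2496,0.3679,0.4728],"tau":[3.7238,0.3494,-0.9023]}
{"k":2,"theta":[0.8353,-0.1198,0.2305],"qd":[1.6037,0.8802,3.2765],"tip":[0.2495,0.3675,0.472],"tau":[4.0147,0.0967,-0.659]}
{"k":3,"theta":[0.8641,-0.1037,0.2834],"qd":[2.2352,1.2712,3.7632],"tip":[0.2513,0.3674,0.4694],"tau":[1.9952,0.6749,-0.6839]}
{"k":4,"theta":[0.9008,-0.0826,0.3396],"qd":[2.6665,1.55,3.7346],"tip":[0.2546,0.3675,0.4649],"tau":[-1.2185,1.8322,-0.3118]}
{"k":5,"theta":[0.9426,-0.0583,0.3938],"qd":[2.9042,1.6821,3.4914],"tip":[0.2592,0.368,0.4587],"tau":[-4.3004,3.0982,0.1513]}
{"k":6,"theta":[0.9868,-0.033,0.444],"qd":[3.0002,1.6978,3.2207],"tip":[0.2646,0.3687,0.4511],"tau":[-6.7385,4.2313,0.5439]}
{"k":7,"theta":[1.0319,-0.0079,0.4906],"qd":[3.0085,1.6465,2.9964],"tip":[0.2705,0.3697,0.4425],"tau":[-8.525,5.1599,0.8213]}
{"k":8,"theta":[1.0767,0.0162,0.5341],"qd":[2.9673,1.5684,2.8256],"tip":[0.2764,0.3708,0.4332],"tau":[-9.7904,5.8829,0.9979]}
{"k":9,"theta":[1.1207,0.0391,0.5755],"qd":[2.9004,1.4887,2.6971],"tip":[0.2822,0.372,0.4234],"tau":[-10.6672,6.423,1.0992]}
{"k":10,"theta":[1.1636,0.061,0.6151],"qd":[2.8224,1.4205,2.5991],"tip":[0.2876,0.373,0.4134],"tau":[-11.26,6.8098,1.1474]}
{"k":11,"theta":[1.2053,0.0819,0.6534],"qd":[2.7412,1.3689,2.5223],"tip":[0.2926,0.3739,0.4033],"tau":[-11.6459,7.0725,1.1584]}
{"k":12,"theta":[1.2458,0.1022,0.6907],"qd":[2.661,1.3344,2.4604],"tip":[0.2972,0.3745,0.3932],"tau":[-11.8803,7.2371,1.1435]}
{"k":13,"theta":[1.2851,0.122,0.7272],"qd":[2.5838,1.3153,2.409],"tip":[0.3013,0.3748,0.3832],"tau":[-12.0032,7.3258,1.1101]}
{"k":14,"theta":[1.3233,0.1417,0.763],"qd":[2.5102,1.3091,2.3654],"tip":[0.3049,0.3749,0.3733],"tau":[-12.0438,7.3564,1.0636]}
{"k":15,"theta":[1.3605,0.1614,0.7981],"qd":[2.4403,1.3132,2.3273],"tip":[0.308,0.3746,0.3637],"tau":[-12.0233,7.343,1.0077]}
{"k":16,"theta":[1.3966,0.1812,0.8327],"qd":[2.374,1.3253,2.2934],"tip":[0.3106,0.374,0.3543],"tau":[-11.9572,7.2965,0.9449]}
{"k":17,"theta":[1.4317,0.2012,0.8668],"qd":[2.311,1.3434,2.2625],"tip":[0.3127,0.3731,0.3452],"tau":[-11.8575,7.2252,0.8771]}
{"k":18,"theta":[1.4659,0.2215,0.9005],"qd":[2.251,1.3662,2.2339],"tip":[0.3143,0.372,0.3363],"tau":[-11.7327,7.1354,0.8059]}
{"k":19,"theta":[1.4992,0.2422,0.9337],"qd":[2.1938,1.3924,2.2068],"tip":[0.3153,0.3706,0.3277],"tau":[-11.5895,7.0319,0.7322]}
{"k":20,"theta":[1.5317,0.2633,0.9666],"qd":[2.139,1.4213,2.1806],"tip":[0.316,0.3689,0.3194],"tau":[-11.433,6.9181,0.657]}
{"k":21,"theta":[1.5634,0.2848,0.9991],"qd":[2.0866,1.4521,2.155],"tip":[0.3161,0.367,0.3113],"tau":[-11.2667,6.7967,0.5807]}
{"k":22,"theta":[1.5943,0.3068,1.0312],"qd":[2.0363,1.4844,2.1296],"tip":[0.3158,0.3649,0.3035],"tau":[-11.0937,6.6696,0.504]}
{"k":23,"theta":[1.6245,0.3294,1.0629],"qd":[1.988,1.5178,2.1041],"tip":[0.3151,0.3625,0.2959],"tau":[-10.9159,6.5384,0.4272]}
{"k":24,"theta":[1.654,0.3524,1.0942],"qd":[1.9415,1.5522,2.0782],"tip":[0.314,0.3601,0.2885],"tau":[-10.7351,6.4041,0.3506]}
{"k":25,"theta":[1.6828,0.3759,1.1251],"qd":[1.8969,1.5874,2.0518],"tip":[0.3124,0.3574,0.2814],"tau":[-10.5522,6.2674,0.2745]}
{"k":26,"theta":[1.7109,0.4,1.1557],"qd":[1.8539,1.6232,2.0246],"tip":[0.3105,0.3546,0.2745],"tau":[-10.3683,6.129,0.1991]}
{"k":27,"theta":[1.7384,0.4246,1.1858],"qd":[1.8126,1.6596,1.9966],"tip":[0.3083,0.3517,0.2678],"tau":[-10.184,5.9892,0.1246]}
{"k":28,"theta":[1.7653,0.4498,1.2155],"qd":[1.7728,1.6965,1.9676],"tip":[0.3057,0.3486,0.2612],"tau":[-9.9997,5.8483,0.0512]}
{"k":29,"theta":[1.7916,0.4755,1.2447],"qd":[1.7345,1.7337,1.9375],"tip":[0.3027,0.3455,0.2548],"tau":[-9.816,5.7064,-0.021]}
{"k":30,"theta":[1.8174,0.5018,1.2735],"qd":[1.6976,1.7711,1.9064],"tip":[0.2995,0.3422,0.2486],"tau":[-9.6333,5.5636,-0.092]}
{"k":31,"theta":[1.8426,0.5287,1.3019],"qd":[1.6618,1.8083,1.8744],"tip":[0.296,0.3389,0.2426],"tau":[-9.4524,5.42,-0.1616]}
{"k":32,"theta":[1.8672,0.5561,1.3297],"qd":[1.6268,1.8449,1.8415],"tip":[0.2922,0.3354,0.2366],"tau":[-9.2744,5.2754,-0.23]}
{"k":33,"theta":[1.8914,0.584,1.357],"qd":[1.5922,1.88,1.8083],"tip":[0.2881,0.3319,0.2308],"tau":[-9.1007,5.1297,-0.2973]}
{"k":34,"theta":[1.915,0.6124,1.3839],"qd":[1.5571,1.9123,1.7753],"tip":[0.2839,0.3283,0.2251],"tau":[-8.9339,4.9828,-0.3639]}
{"k":35,"theta":[1.9381,0.6413,1.4102],"qd":[1.5203,1.9403,1.7436],"tip":[0.2794,0.3247,0.2195],"tau":[-8.7776,4.8345,-0.4302]}
{"k":36,"theta":[1.9606,0.6706,1.4361],"qd":[1.4802,1.9612,1.7146],"tip":[0.2746,0.321,0.214],"tau":[-8.6369,4.6848,-0.4973]}
{"k":37,"theta":[1.9825,0.7001,1.4616],"qd":[1.4343,1.9718,1.6905],"tip":[0.2698,0.3173,0.2085],"tau":[-8.5181,4.534,-0.5661]}
{"k":38,"theta":[2.0036,0.7296,1.4868],"qd":[1.3795,1.9682,1.6736],"tip":[0.2647,0.3135,0.2032],"tau":[-8.428,4.3832,-0.6381]}
{"k":39,"theta":[2.0238,0.759,1.5119],"qd":[1.3124,1.9462,1.6666],"tip":[0.2595,0.3098,0.198],"tau":[-8.3712,4.2342,-0.7141]}
{"k":40,"theta":[2.0428,0.7878,1.5369],"qd":[1.23,1.903,1.671],"tip":[0.2542,0.306,0.1929],"tau":[-8.3476,4.0904,-0.7941]}
{"k":41,"theta":[2.0605,0.8159,1.562],"qd":[1.1306,1.8382,1.686],"tip":[0.2488,0.3022,0.1879]}
{"summary": "any joint saturated: no"}


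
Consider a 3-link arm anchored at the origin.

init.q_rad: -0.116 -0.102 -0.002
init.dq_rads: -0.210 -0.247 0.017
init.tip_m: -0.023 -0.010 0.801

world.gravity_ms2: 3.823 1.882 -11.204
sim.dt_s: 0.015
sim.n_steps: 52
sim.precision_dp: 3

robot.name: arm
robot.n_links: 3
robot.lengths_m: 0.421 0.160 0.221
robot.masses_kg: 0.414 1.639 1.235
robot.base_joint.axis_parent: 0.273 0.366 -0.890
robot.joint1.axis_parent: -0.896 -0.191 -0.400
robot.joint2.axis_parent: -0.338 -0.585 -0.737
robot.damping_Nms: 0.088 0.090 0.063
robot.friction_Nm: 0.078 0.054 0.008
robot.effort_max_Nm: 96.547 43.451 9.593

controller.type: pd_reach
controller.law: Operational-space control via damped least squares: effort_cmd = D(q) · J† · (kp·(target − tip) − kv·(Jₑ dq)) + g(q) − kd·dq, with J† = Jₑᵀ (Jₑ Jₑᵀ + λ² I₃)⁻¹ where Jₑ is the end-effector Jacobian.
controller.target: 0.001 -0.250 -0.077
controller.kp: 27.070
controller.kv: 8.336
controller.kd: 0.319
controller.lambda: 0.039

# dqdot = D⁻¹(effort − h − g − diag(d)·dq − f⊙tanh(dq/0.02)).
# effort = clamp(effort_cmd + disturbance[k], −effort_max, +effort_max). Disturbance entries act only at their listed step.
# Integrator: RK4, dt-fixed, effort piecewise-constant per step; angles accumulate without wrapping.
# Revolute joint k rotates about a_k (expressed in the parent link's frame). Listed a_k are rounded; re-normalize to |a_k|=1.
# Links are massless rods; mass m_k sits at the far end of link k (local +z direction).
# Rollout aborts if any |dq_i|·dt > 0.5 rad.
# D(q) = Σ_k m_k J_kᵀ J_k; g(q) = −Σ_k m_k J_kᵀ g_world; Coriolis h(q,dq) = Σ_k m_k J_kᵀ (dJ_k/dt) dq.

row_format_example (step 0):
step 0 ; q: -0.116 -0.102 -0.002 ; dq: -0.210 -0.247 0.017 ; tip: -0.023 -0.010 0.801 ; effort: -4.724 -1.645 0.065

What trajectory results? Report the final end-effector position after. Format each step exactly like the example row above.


step 1 ; q: -0.125 -0.111 -0.010 ; dq: -1.032 -0.899 -1.041 ; tip: -0.024 -0.012 0.800 ; effort: -5.588 -0.665 0.498
step 2 ; q: -0.147 -0.129 -0.031 ; dq: -1.853 -1.577 -1.729 ; tip: -0.024 -0.014 0.800 ; effort: -7.341 0.598 0.800
step 3 ; q: -0.182 -0.159 -0.062 ; dq: -2.903 -2.418 -2.347 ; tip: -0.026 -0.018 0.799 ; effort: -9.404 2.014 1.061
step 4 ; q: -0.236 -0.203 -0.101 ; dq: -4.327 -3.584 -2.808 ; tip: -0.028 -0.022 0.796 ; effort: -10.686 3.268 1.231
step 5 ; q: -0.314 -0.268 -0.143 ; dq: -6.117 -5.174 -2.662 ; tip: -0.030 -0.026 0.793 ; effort: -9.674 3.861 1.148
step 6 ; q: -0.419 -0.358 -0.175 ; dq: -7.913 -6.934 -1.319 ; tip: -0.034 -0.029 0.786 ; effort: -6.155 3.608 0.684
step 7 ; q: -0.545 -0.470 -0.178 ; dq: -8.967 -8.044 1.007 ; tip: -0.038 -0.031 0.778 ; effort: -2.114 2.891 0.022
step 8 ; q: -0.679 -0.590 -0.148 ; dq: -8.774 -7.825 2.818 ; tip: -0.042 -0.029 0.767 ; effort: 0.606 2.151 -0.321
step 9 ; q: -0.803 -0.699 -0.102 ; dq: -7.747 -6.739 3.204 ; tip: -0.046 -0.025 0.757 ; effort: 1.854 1.692 -0.139
step 10 ; q: -0.910 -0.792 -0.056 ; dq: -6.634 -5.682 2.847 ; tip: -0.049 -0.019 0.747 ; effort: 2.245 1.638 0.258
step 11 ; q: -1.003 -0.872 -0.015 ; dq: -5.742 -4.995 2.520 ; tip: -0.051 -0.011 0.737 ; effort: 2.245 1.898 0.586
step 12 ; q: -1.084 -0.943 0.022 ; dq: -5.056 -4.608 2.405 ; tip: -0.053 -0.003 0.728 ; effort: 2.074 2.320 0.792
step 13 ; q: -1.155 -1.011 0.058 ; dq: -4.502 -4.389 2.429 ; tip: -0.053 0.006 0.719 ; effort: 1.831 2.795 0.915
step 14 ; q: -1.219 -1.075 0.095 ; dq: -4.032 -4.257 2.507 ; tip: -0.053 0.014 0.710 ; effort: 1.564 3.267 0.994
step 15 ; q: -1.276 -1.138 0.133 ; dq: -3.619 -4.171 2.594 ; tip: -0.052 0.023 0.700 ; effort: 1.299 3.712 1.053
step 16 ; q: -1.328 -1.200 0.172 ; dq: -3.252 -4.114 2.670 ; tip: -0.050 0.031 0.690 ; effort: 1.049 4.123 1.103
step 17 ; q: -1.374 -1.262 0.213 ; dq: -2.920 -4.076 2.728 ; tip: -0.048 0.039 0.680 ; effort: 0.820 4.499 1.150
step 18 ; q: -1.416 -1.323 0.254 ; dq: -2.619 -4.051 2.768 ; tip: -0.045 0.047 0.670 ; effort: 0.616 4.842 1.197
step 19 ; q: -1.453 -1.383 0.295 ; dq: -2.344 -4.037 2.790 ; tip: -0.042 0.055 0.659 ; effort: 0.434 5.154 1.246
step 20 ; q: -1.486 -1.444 0.337 ; dq: -2.090 -4.032 2.795 ; tip: -0.038 0.063 0.648 ; effort: 0.273 5.440 1.296
step 21 ; q: -1.516 -1.504 0.379 ; dq: -1.856 -4.033 2.784 ; tip: -0.034 0.071 0.636 ; effort: 0.131 5.703 1.349
step 22 ; q: -1.542 -1.565 0.421 ; dq: -1.637 -4.040 2.760 ; tip: -0.030 0.079 0.624 ; effort: 0.005 5.943 1.405
step 23 ; q: -1.565 -1.625 0.462 ; dq: -1.432 -4.050 2.723 ; tip: -0.025 0.087 0.611 ; effort: -0.106 6.165 1.463
step 24 ; q: -1.585 -1.686 0.502 ; dq: -1.238 -4.062 2.675 ; tip: -0.021 0.095 0.598 ; effort: -0.206 6.368 1.523
step 25 ; q: -1.602 -1.747 0.542 ; dq: -1.055 -4.077 2.615 ; tip: -0.016 0.102 0.585 ; effort: -0.295 6.554 1.584
step 26 ; q: -1.616 -1.808 0.581 ; dq: -0.880 -4.092 2.547 ; tip: -0.011 0.110 0.571 ; effort: -0.376 6.723 1.646
step 27 ; q: -1.628 -1.870 0.618 ; dq: -0.714 -4.106 2.469 ; tip: -0.006 0.117 0.557 ; effort: -0.448 6.875 1.709
step 28 ; q: -1.638 -1.932 0.655 ; dq: -0.554 -4.119 2.383 ; tip: -0.001 0.124 0.542 ; effort: -0.513 7.009 1.772
step 29 ; q: -1.645 -1.993 0.690 ; dq: -0.400 -4.130 2.290 ; tip: 0.004 0.130 0.526 ; effort: -0.570 7.125 1.834
step 30 ; q: -1.650 -2.055 0.724 ; dq: -0.252 -4.139 2.191 ; tip: 0.009 0.137 0.511 ; effort: -0.619 7.223 1.895
step 31 ; q: -1.653 -2.118 0.756 ; dq: -0.109 -4.144 2.087 ; tip: 0.013 0.143 0.494 ; effort: -0.661 7.300 1.954
step 32 ; q: -1.653 -2.180 0.786 ; dq: 0.028 -4.145 1.980 ; tip: 0.018 0.149 0.478 ; effort: -0.689 7.357 2.010
step 33 ; q: -1.652 -2.242 0.815 ; dq: 0.154 -4.142 1.873 ; tip: 0.022 0.154 0.461 ; effort: -0.689 7.393 2.061
step 34 ; q: -1.649 -2.304 0.843 ; dq: 0.276 -4.132 1.758 ; tip: 0.026 0.159 0.444 ; effort: -0.682 7.407 2.110
step 35 ; q: -1.644 -2.366 0.868 ; dq: 0.396 -4.116 1.641 ; tip: 0.029 0.163 0.426 ; effort: -0.665 7.397 2.155
step 36 ; q: -1.637 -2.428 0.892 ; dq: 0.513 -4.094 1.523 ; tip: 0.032 0.167 0.408 ; effort: -0.638 7.365 2.194
step 37 ; q: -1.628 -2.489 0.914 ; dq: 0.628 -4.065 1.407 ; tip: 0.035 0.171 0.391 ; effort: -0.598 7.310 2.227
step 38 ; q: -1.618 -2.550 0.935 ; dq: 0.739 -4.030 1.291 ; tip: 0.037 0.175 0.373 ; effort: -0.546 7.231 2.254
step 39 ; q: -1.606 -2.610 0.953 ; dq: 0.847 -3.988 1.178 ; tip: 0.039 0.178 0.355 ; effort: -0.480 7.130 2.274
step 40 ; q: -1.593 -2.669 0.970 ; dq: 0.951 -3.938 1.067 ; tip: 0.040 0.180 0.338 ; effort: -0.399 7.006 2.287
step 41 ; q: -1.578 -2.728 0.986 ; dq: 1.050 -3.879 0.958 ; tip: 0.040 0.182 0.321 ; effort: -0.303 6.861 2.294
step 42 ; q: -1.561 -2.786 0.999 ; dq: 1.143 -3.811 0.852 ; tip: 0.040 0.184 0.304 ; effort: -0.193 6.696 2.293
step 43 ; q: -1.543 -2.843 1.012 ; dq: 1.229 -3.733 0.749 ; tip: 0.040 0.186 0.288 ; effort: -0.067 6.513 2.286
step 44 ; q: -1.524 -2.898 1.022 ; dq: 1.308 -3.644 0.648 ; tip: 0.039 0.187 0.272 ; effort: 0.072 6.313 2.272
step 45 ; q: -1.504 -2.952 1.032 ; dq: 1.377 -3.543 0.550 ; tip: 0.037 0.189 0.257 ; effort: 0.226 6.098 2.251
step 46 ; q: -1.483 -3.005 1.039 ; dq: 1.435 -3.429 0.455 ; tip: 0.035 0.190 0.242 ; effort: 0.391 5.869 2.225
step 47 ; q: -1.461 -3.055 1.046 ; dq: 1.482 -3.303 0.365 ; tip: 0.032 0.191 0.229 ; effort: 0.565 5.630 2.192
step 48 ; q: -1.438 -3.104 1.051 ; dq: 1.519 -3.166 0.280 ; tip: 0.030 0.192 0.216 ; effort: 0.746 5.381 2.153
step 49 ; q: -1.415 -3.151 1.055 ; dq: 1.545 -3.019 0.204 ; tip: 0.027 0.193 0.204 ; effort: 0.927 5.123 2.108
step 50 ; q: -1.392 -3.195 1.058 ; dq: 1.563 -2.866 0.139 ; tip: 0.023 0.194 0.194 ; effort: 1.103 4.859 2.058
step 51 ; q: -1.368 -3.237 1.060 ; dq: 1.576 -2.710 0.087 ; tip: 0.020 0.196 0.184 ; effort: 1.265 4.587 2.001
step 52 ; q: -1.344 -3.277 1.061 ; dq: 1.585 -2.554 0.049 ; tip: 0.017 0.197 0.175
final tip position (m): 0.017 0.197 0.175


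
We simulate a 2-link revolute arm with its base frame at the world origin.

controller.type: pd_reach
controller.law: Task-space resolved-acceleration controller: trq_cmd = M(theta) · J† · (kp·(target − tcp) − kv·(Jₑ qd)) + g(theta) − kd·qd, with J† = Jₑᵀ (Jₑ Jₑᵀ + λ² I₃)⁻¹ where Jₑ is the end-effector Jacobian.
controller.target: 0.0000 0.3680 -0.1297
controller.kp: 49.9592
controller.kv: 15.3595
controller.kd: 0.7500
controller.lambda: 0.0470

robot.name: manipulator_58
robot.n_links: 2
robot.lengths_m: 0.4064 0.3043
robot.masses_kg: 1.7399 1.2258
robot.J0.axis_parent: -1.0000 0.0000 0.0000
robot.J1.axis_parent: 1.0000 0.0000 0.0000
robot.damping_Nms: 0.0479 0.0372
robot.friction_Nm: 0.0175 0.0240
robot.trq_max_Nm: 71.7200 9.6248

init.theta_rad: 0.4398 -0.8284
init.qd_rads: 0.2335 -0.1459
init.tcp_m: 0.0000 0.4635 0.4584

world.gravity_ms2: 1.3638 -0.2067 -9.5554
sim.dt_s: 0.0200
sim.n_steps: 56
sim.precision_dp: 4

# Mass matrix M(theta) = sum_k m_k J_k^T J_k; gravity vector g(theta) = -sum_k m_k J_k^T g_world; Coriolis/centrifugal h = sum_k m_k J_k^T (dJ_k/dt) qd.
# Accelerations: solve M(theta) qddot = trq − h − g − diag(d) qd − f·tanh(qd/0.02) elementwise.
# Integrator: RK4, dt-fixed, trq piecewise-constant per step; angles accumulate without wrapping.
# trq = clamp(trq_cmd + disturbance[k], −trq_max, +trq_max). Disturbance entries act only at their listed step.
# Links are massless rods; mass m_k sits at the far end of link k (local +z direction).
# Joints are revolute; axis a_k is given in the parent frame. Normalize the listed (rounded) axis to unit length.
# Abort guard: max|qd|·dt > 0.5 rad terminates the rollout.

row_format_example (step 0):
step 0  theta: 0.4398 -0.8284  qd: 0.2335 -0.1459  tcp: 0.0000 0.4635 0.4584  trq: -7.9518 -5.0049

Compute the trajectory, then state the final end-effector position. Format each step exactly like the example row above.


step 1  theta: 0.4367 -0.8607  qd: -0.5323 -3.0579  tcp: 0.0000 0.4649 0.4504  trq: -7.3229 -0.3402
step 2  theta: 0.4236 -0.9327  qd: -0.7674 -4.1186  tcp: 0.0000 0.4644 0.4352  trq: -6.0218 1.6331
step 3  theta: 0.4085 -1.0174  qd: -0.7397 -4.3531  tcp: 0.0000 0.4626 0.4169  trq: -5.0410 2.5058
step 4  theta: 0.3952 -1.1034  qd: -0.5945 -4.2516  tcp: 0.0000 0.4600 0.3970  trq: -4.5508 2.9465
step 5  theta: 0.3852 -1.1861  qd: -0.4026 -4.0243  tcp: 0.0000 0.4570 0.3764  trq: -4.4459 3.2111
step 6  theta: 0.3792 -1.2639  qd: -0.1974 -3.7564  tcp: 0.0000 0.4540 0.3555  trq: -4.5898 3.3912
step 7  theta: 0.3773 -1.3362  qd: 0.0049 -3.4819  tcp: 0.0000 0.4509 0.3345  trq: -4.8770 3.5176
step 8  theta: 0.3793 -1.4031  qd: 0.1956 -3.2146  tcp: 0.0000 0.4480 0.3136  trq: -5.2308 3.6014
step 9  theta: 0.3850 -1.4648  qd: 0.3723 -2.9569  tcp: 0.0000 0.4452 0.2928  trq: -5.6217 3.6446
step 10  theta: 0.3941 -1.5215  qd: 0.5330 -2.7109  tcp: 0.0000 0.4424 0.2724  trq: -6.0260 3.6510
step 11  theta: 0.4062 -1.5734  qd: 0.6767 -2.4773  tcp: 0.0000 0.4398 0.2524  trq: -6.4297 3.6241
step 12  theta: 0.4210 -1.6208  qd: 0.8031 -2.2563  tcp: 0.0000 0.4373 0.2328  trq: -6.8251 3.5683
step 13  theta: 0.4381 -1.6638  qd: 0.9122 -2.0481  tcp: 0.0000 0.4348 0.2139  trq: -7.2082 3.4878
step 14  theta: 0.4573 -1.7029  qd: 1.0045 -1.8529  tcp: 0.0000 0.4324 0.1955  trq: -7.5764 3.3873
step 15  theta: 0.4781 -1.7381  qd: 1.0805 -1.6706  tcp: 0.0000 0.4301 0.1778  trq: -7.9283 3.2710
step 16  theta: 0.5003 -1.7699  qd: 1.1409 -1.5011  tcp: 0.0000 0.4278 0.1607  trq: -8.2625 3.1430
step 17  theta: 0.5236 -1.7984  qd: 1.1868 -1.3444  tcp: 0.0000 0.4256 0.1443  trq: -8.5781 3.0068
step 18  theta: 0.5477 -1.8239  qd: 1.2190 -1.2002  tcp: 0.0000 0.4235 0.1285  trq: -8.8738 2.8657
step 19  theta: 0.5722 -1.8466  qd: 1.2387 -1.0681  tcp: 0.0000 0.4214 0.1134  trq: -9.1489 2.7223
step 20  theta: 0.5971 -1.8668  qd: 1.2470 -0.9478  tcp: 0.0000 0.4193 0.0990  trq: -9.4024 2.5789
step 21  theta: 0.6220 -1.8847  qd: 1.2452 -0.8387  tcp: 0.0000 0.4173 0.0853  trq: -9.6339 2.4372
step 22  theta: 0.6468 -1.9005  qd: 1.2344 -0.7403  tcp: 0.0000 0.4153 0.0722  trq: -9.8431 2.2988
step 23  theta: 0.6713 -1.9145  qd: 1.2159 -0.6518  tcp: 0.0000 0.4133 0.0597  trq: -10.0301 2.1646
step 24  theta: 0.6953 -1.9268  qd: 1.1907 -0.5727  tcp: 0.0000 0.4114 0.0479  trq: -10.1952 2.0354
step 25  theta: 0.7188 -1.9375  qd: 1.1600 -0.5022  tcp: 0.0000 0.4095 0.0367  trq: -10.3392 1.9119
step 26  theta: 0.7417 -1.9470  qd: 1.1249 -0.4396  tcp: 0.0000 0.4077 0.0260  trq: -10.4631 1.7942
step 27  theta: 0.7638 -1.9553  qd: 1.0861 -0.3841  tcp: 0.0000 0.4059 0.0160  trq: -10.5680 1.6826
step 28  theta: 0.7851 -1.9625  qd: 1.0447 -0.3352  tcp: 0.0000 0.4041 0.0065  trq: -10.6553 1.5770
step 29  theta: 0.8055 -1.9688  qd: 1.0014 -0.2922  tcp: 0.0000 0.4024 -0.0025  trq: -10.7265 1.4774
step 30  theta: 0.8251 -1.9743  qd: 0.9569 -0.2544  tcp: 0.0000 0.4007 -0.0109  trq: -10.7831 1.3836
step 31  theta: 0.8438 -1.9790  qd: 0.9118 -0.2213  tcp: 0.0000 0.3990 -0.0189  trq: -10.8268 1.2956
step 32  theta: 0.8616 -1.9832  qd: 0.8666 -0.1923  tcp: 0.0000 0.3974 -0.0263  trq: -10.8590 1.2129
step 33  theta: 0.8785 -1.9868  qd: 0.8217 -0.1670  tcp: 0.0000 0.3958 -0.0333  trq: -10.8812 1.1354
step 34  theta: 0.8945 -1.9899  qd: 0.7775 -0.1449  tcp: 0.0000 0.3943 -0.0399  trq: -10.8948 1.0629
step 35  theta: 0.9096 -1.9927  qd: 0.7343 -0.1256  tcp: 0.0000 0.3929 -0.0461  trq: -10.9010 0.9950
step 36  theta: 0.9238 -1.9950  qd: 0.6924 -0.1089  tcp: 0.0000 0.3915 -0.0518  trq: -10.9012 0.9315
step 37  theta: 0.9373 -1.9971  qd: 0.6518 -0.0943  tcp: 0.0000 0.3902 -0.0572  trq: -10.8962 0.8722
step 38  theta: 0.9499 -1.9989  qd: 0.6127 -0.0816  tcp: 0.0000 0.3889 -0.0622  trq: -10.8872 0.8168
step 39  theta: 0.9618 -2.0004  qd: 0.5753 -0.0705  tcp: 0.0000 0.3876 -0.0669  trq: -10.8748 0.7651
step 40  theta: 0.9729 -2.0017  qd: 0.5395 -0.0609  tcp: 0.0000 0.3865 -0.0713  trq: -10.8599 0.7168
step 41  theta: 0.9834 -2.0029  qd: 0.5055 -0.0526  tcp: 0.0000 0.3854 -0.0754  trq: -10.8430 0.6719
step 42  theta: 0.9932 -2.0038  qd: 0.4732 -0.0453  tcp: 0.0000 0.3843 -0.0792  trq: -10.8247 0.6300
step 43  theta: 1.0023 -2.0047  qd: 0.4425 -0.0391  tcp: 0.0000 0.3833 -0.0828  trq: -10.8055 0.5911
step 44  theta: 1.0109 -2.0054  qd: 0.4136 -0.0337  tcp: 0.0000 0.3824 -0.0861  trq: -10.7857 0.5550
step 45  theta: 1.0189 -2.0061  qd: 0.3863 -0.0292  tcp: 0.0000 0.3815 -0.0891  trq: -10.7657 0.5216
step 46  theta: 1.0263 -2.0066  qd: 0.3605 -0.0253  tcp: 0.0000 0.3806 -0.0920  trq: -10.7456 0.4907
step 47  theta: 1.0333 -2.0071  qd: 0.3363 -0.0220  tcp: 0.0000 0.3798 -0.0947  trq: -10.7257 0.4621
step 48  theta: 1.0398 -2.0075  qd: 0.3136 -0.0192  tcp: 0.0000 0.3791 -0.0971  trq: -10.7061 0.4358
step 49  theta: 1.0459 -2.0079  qd: 0.2922 -0.0169  tcp: 0.0000 0.3784 -0.0995  trq: -10.6870 0.4115
step 50  theta: 1.0515 -2.0082  qd: 0.2722 -0.0150  tcp: 0.0000 0.3777 -0.1016  trq: -10.6685 0.3890
step 51  theta: 1.0567 -2.0085  qd: 0.2535 -0.0133  tcp: 0.0000 0.3771 -0.1036  trq: -10.6506 0.3681
step 52  theta: 1.0616 -2.0088  qd: 0.2360 -0.0119  tcp: 0.0000 0.3765 -0.1054  trq: -10.6335 0.3488
step 53  theta: 1.0662 -2.0090  qd: 0.2196 -0.0107  tcp: 0.0000 0.3759 -0.1072  trq: -10.6170 0.3308
step 54  theta: 1.0704 -2.0092  qd: 0.2043 -0.0097  tcp: 0.0000 0.3754 -0.1087  trq: -10.6013 0.3141
step 55  theta: 1.0744 -2.0094  qd: 0.1901 -0.0088  tcp: 0.0000 0.3749 -0.1102  trq: -10.5864 0.2986
step 56  theta: 1.0780 -2.0096  qd: 0.1768 -0.0080  tcp: 0.0000 0.3745 -0.1116
final tcp position (m): 0.0000 0.3745 -0.1116
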